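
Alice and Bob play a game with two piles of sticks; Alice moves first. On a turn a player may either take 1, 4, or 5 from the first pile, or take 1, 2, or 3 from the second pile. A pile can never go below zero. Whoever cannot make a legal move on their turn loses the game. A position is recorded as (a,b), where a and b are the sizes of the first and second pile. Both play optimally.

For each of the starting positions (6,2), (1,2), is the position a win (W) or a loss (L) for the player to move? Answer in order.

Compute win/loss labels from the base case upward. A position with no move is L. Any other position is W if it can reach an L in one move, else L.
No move ever increases a pile, so every position that can arise here has a ≤ 6 and b ≤ 2; it is enough to label the cells with 0 ≤ a ≤ 6 and 0 ≤ b ≤ 2.
Every move lowers a or b (never raises either), so fill the grid row by row in increasing a, and left to right within a row: each cell's successors are then already labelled.
      b=0  b=1  b=2
a=0:    L    W    W
a=1:    W    L    W
a=2:    L    W    W
a=3:    W    L    W
a=4:    W    W    L
a=5:    W    W    W
a=6:    W    W    L
Cells with no legal move (terminal, hence L): (0,0).
The remaining L cells, each justified by listing all of its moves:
(1,1): moves to (0,1)(W), (1,0)(W); every one is W ⇒ L
(2,0): the only move is to (1,0)(W), a W ⇒ L
(3,1): moves to (2,1)(W), (3,0)(W); every one is W ⇒ L
(4,2): moves to (3,2)(W), (0,2)(W), (4,1)(W), (4,0)(W); every one is W ⇒ L
(6,2): moves to (5,2)(W), (2,2)(W), (1,2)(W), (6,1)(W), (6,0)(W); every one is W ⇒ L
Every other cell has at least one move into one of the L cells above, so it is W.
(6,2): one of the L cells justified above, so L
(1,2): the move to (1,1) reaches an L cell, so W

(6,2): L, (1,2): W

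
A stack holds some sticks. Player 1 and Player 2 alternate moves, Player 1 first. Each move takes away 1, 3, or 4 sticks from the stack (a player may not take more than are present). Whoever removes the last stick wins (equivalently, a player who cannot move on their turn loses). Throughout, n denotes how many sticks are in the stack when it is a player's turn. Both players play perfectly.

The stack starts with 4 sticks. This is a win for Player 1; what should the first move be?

Remove 4, leaving 0.

Compute win/loss labels from the base case upward. A position with no move is L. Any other position is W if it can reach an L in one move, else L.
n=0: no move → L
n=1: reaches L-position 0 → W
n=2: only reaches 1(W), which is W → L
n=3: reaches L-position 2 → W
n=4: reaches L-position 0 → W
From 4, the L positions reachable in one move are: 0.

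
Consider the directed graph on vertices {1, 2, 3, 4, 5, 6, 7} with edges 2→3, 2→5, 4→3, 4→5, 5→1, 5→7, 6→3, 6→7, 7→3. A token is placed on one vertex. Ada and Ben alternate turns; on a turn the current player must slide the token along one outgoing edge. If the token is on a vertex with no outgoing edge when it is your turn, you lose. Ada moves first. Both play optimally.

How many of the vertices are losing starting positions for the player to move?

Work bottom-up. With no move the player to move loses. Otherwise the position is W if at least one move leads to an L position for the opponent, and L if every move leads to a W.
Every edge goes from a vertex to one that appears earlier in the order 3, 1, 7, 5, 6, 4, 2, so processing vertices in that order labels each vertex after all of its successors.
3: no outgoing edge → L
1: no outgoing edge → L
7: reaches L-position 3 → W
5: reaches L-position 1 → W
6: reaches L-position 3 → W
4: reaches L-position 3 → W
2: reaches L-position 3 → W
The L vertices are 1, 3; that is 2 in all.

2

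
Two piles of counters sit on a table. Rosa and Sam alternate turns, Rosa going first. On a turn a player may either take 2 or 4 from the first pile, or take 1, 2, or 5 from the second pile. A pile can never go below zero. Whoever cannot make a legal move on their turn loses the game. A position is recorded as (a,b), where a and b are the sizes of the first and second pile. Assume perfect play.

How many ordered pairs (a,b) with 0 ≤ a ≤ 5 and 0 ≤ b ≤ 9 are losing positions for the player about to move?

20

Classify positions by backward induction: terminal positions (no move available) are L. From any other position, the mover wins iff some move reaches an L.
Every move lowers a or b (never raises either), so fill the grid row by row in increasing a, and left to right within a row: each cell's successors are then already labelled.
      b=0  b=1  b=2  b=3  b=4  b=5  b=6  b=7  b=8  b=9
a=0:    L    W    W    L    W    W    L    W    W    L
a=1:    L    W    W    L    W    W    L    W    W    L
a=2:    W    L    W    W    L    W    W    L    W    W
a=3:    W    L    W    W    L    W    W    L    W    W
a=4:    W    W    L    W    W    L    W    W    L    W
a=5:    W    W    L    W    W    L    W    W    L    W
Cells with no legal move (terminal, hence L): (0,0), (1,0).
The remaining L cells, each justified by listing all of its moves:
(0,3): moves to (0,2)(W), (0,1)(W); every one is W ⇒ L
(0,6): moves to (0,5)(W), (0,4)(W), (0,1)(W); every one is W ⇒ L
(0,9): moves to (0,8)(W), (0,7)(W), (0,4)(W); every one is W ⇒ L
(1,3): moves to (1,2)(W), (1,1)(W); every one is W ⇒ L
(1,6): moves to (1,5)(W), (1,4)(W), (1,1)(W); every one is W ⇒ L
(1,9): moves to (1,8)(W), (1,7)(W), (1,4)(W); every one is W ⇒ L
(2,1): moves to (0,1)(W), (2,0)(W); every one is W ⇒ L
(2,4): moves to (0,4)(W), (2,3)(W), (2,2)(W); every one is W ⇒ L
(2,7): moves to (0,7)(W), (2,6)(W), (2,5)(W), (2,2)(W); every one is W ⇒ L
(3,1): moves to (1,1)(W), (3,0)(W); every one is W ⇒ L
(3,4): moves to (1,4)(W), (3,3)(W), (3,2)(W); every one is W ⇒ L
(3,7): moves to (1,7)(W), (3,6)(W), (3,5)(W), (3,2)(W); every one is W ⇒ L
(4,2): moves to (2,2)(W), (0,2)(W), (4,1)(W), (4,0)(W); every one is W ⇒ L
(4,5): moves to (2,5)(W), (0,5)(W), (4,4)(W), (4,3)(W), (4,0)(W); every one is W ⇒ L
(4,8): moves to (2,8)(W), (0,8)(W), (4,7)(W), (4,6)(W), (4,3)(W); every one is W ⇒ L
(5,2): moves to (3,2)(W), (1,2)(W), (5,1)(W), (5,0)(W); every one is W ⇒ L
(5,5): moves to (3,5)(W), (1,5)(W), (5,4)(W), (5,3)(W), (5,0)(W); every one is W ⇒ L
(5,8): moves to (3,8)(W), (1,8)(W), (5,7)(W), (5,6)(W), (5,3)(W); every one is W ⇒ L
Every other cell has at least one move into one of the L cells above, so it is W.
L cells per row: a=0: 4, a=1: 4, a=2: 3, a=3: 3, a=4: 3, a=5: 3; total 20.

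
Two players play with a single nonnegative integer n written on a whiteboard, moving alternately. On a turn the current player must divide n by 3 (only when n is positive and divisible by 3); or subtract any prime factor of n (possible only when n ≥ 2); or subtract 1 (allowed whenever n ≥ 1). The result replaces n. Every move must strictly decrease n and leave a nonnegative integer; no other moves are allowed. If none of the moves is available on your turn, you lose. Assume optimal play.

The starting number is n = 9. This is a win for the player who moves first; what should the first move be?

Move to 8.

Use the standard recursion: the mover loses at a terminal position; elsewhere, the mover wins exactly when some move hands the opponent an L position.
n=0: no move → L
n=1: W (go to 0, an L position)
n=2: W (go to 0, an L position)
n=3: W (go to 0, an L position)
n=4: L (options 2(W), 3(W) are all W)
n=5: W (go to 0, an L position)
n=6: W (go to 4, an L position)
n=7: W (go to 0, an L position)
n=8: L (options 6(W), 7(W) are all W)
n=9: W (go to 8, an L position)
From 9, the L positions reachable in one move are: 8.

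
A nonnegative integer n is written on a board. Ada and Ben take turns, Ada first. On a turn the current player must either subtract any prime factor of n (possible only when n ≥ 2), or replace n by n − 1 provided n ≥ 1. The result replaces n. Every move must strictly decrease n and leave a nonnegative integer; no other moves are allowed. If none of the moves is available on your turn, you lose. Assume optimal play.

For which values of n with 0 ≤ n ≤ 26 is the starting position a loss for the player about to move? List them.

Use the standard recursion: the mover loses at a terminal position; elsewhere, the mover wins exactly when some move hands the opponent an L position.
n=0: no move → L
n=1: W (go to 0, an L position)
n=2: W (go to 0, an L position)
n=3: W (go to 0, an L position)
n=4: L (options 2(W), 3(W) are all W)
n=5: W (go to 0, an L position)
n=6: W (go to 4, an L position)
n=7: W (go to 0, an L position)
n=8: L (options 6(W), 7(W) are all W)
n=9: W (go to 8, an L position)
n=10: W (go to 8, an L position)
n=11: W (go to 0, an L position)
n=12: L (options 9(W), 10(W), 11(W) are all W)
n=13: W (go to 0, an L position)
n=14: W (go to 12, an L position)
n=15: W (go to 12, an L position)
n=16: L (options 14(W), 15(W) are all W)
n=17: W (go to 0, an L position)
n=18: W (go to 16, an L position)
n=19: W (go to 0, an L position)
n=20: L (options 15(W), 18(W), 19(W) are all W)
n=21: W (go to 20, an L position)
n=22: W (go to 20, an L position)
n=23: W (go to 0, an L position)
n=24: L (options 21(W), 22(W), 23(W) are all W)
n=25: W (go to 20, an L position)
n=26: W (go to 24, an L position)
Reading off the rows marked L gives the requested list; there are 7 such values of n.

0, 4, 8, 12, 16, 20, 24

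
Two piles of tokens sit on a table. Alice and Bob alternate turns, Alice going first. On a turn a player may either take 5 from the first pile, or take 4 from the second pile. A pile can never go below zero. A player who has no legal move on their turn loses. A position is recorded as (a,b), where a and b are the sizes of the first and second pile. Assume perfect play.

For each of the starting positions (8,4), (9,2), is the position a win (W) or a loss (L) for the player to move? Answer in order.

(8,4): L, (9,2): W

Build the W/L table. Terminal = L. A non-terminal position is W if it has a move to some L; otherwise it is L.
No move ever increases a pile, so every position that can arise here has a ≤ 9 and b ≤ 4; it is enough to label the cells with 0 ≤ a ≤ 9 and 0 ≤ b ≤ 4.
Every move lowers a or b (never raises either), so fill the grid row by row in increasing a, and left to right within a row: each cell's successors are then already labelled.
      b=0  b=1  b=2  b=3  b=4
a=0:    L    L    L    L    W
a=1:    L    L    L    L    W
a=2:    L    L    L    L    W
a=3:    L    L    L    L    W
a=4:    L    L    L    L    W
a=5:    W    W    W    W    L
a=6:    W    W    W    W    L
a=7:    W    W    W    W    L
a=8:    W    W    W    W    L
a=9:    W    W    W    W    L
Cells with no legal move (terminal, hence L): (0,0), (0,1), (0,2), (0,3), (1,0), (1,1), (1,2), (1,3), (2,0), (2,1), (2,2), (2,3), (3,0), (3,1), (3,2), (3,3), (4,0), (4,1), (4,2), (4,3).
The remaining L cells, each justified by listing all of its moves:
(5,4): moves to (0,4)(W), (5,0)(W); every one is W ⇒ L
(6,4): moves to (1,4)(W), (6,0)(W); every one is W ⇒ L
(7,4): moves to (2,4)(W), (7,0)(W); every one is W ⇒ L
(8,4): moves to (3,4)(W), (8,0)(W); every one is W ⇒ L
(9,4): moves to (4,4)(W), (9,0)(W); every one is W ⇒ L
Every other cell has at least one move into one of the L cells above, so it is W.
(8,4): one of the L cells justified above, so L
(9,2): the move to (4,2) reaches an L cell, so W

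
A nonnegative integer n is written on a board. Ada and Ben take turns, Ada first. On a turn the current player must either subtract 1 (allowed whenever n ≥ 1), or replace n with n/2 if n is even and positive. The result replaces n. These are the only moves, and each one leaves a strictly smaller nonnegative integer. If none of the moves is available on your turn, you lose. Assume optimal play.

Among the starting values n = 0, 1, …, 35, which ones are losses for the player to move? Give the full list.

0, 2, 5, 7, 9, 11, 13, 15, 17, 19, 21, 23, 25, 27, 29, 31, 33, 35

Compute win/loss labels from the base case upward. A position with no move is L. Any other position is W if it can reach an L in one move, else L.
n=0: no move → L
n=1: can move to 0, which is L ⇒ W
n=2: the only move is to 1(W), a W ⇒ L
n=3: can move to 2, which is L ⇒ W
n=4: can move to 2, which is L ⇒ W
n=5: the only move is to 4(W), a W ⇒ L
n=6: can move to 5, which is L ⇒ W
n=7: the only move is to 6(W), a W ⇒ L
n=8: can move to 7, which is L ⇒ W
n=9: the only move is to 8(W), a W ⇒ L
n=10: can move to 5, which is L ⇒ W
n=11: the only move is to 10(W), a W ⇒ L
n=12: can move to 11, which is L ⇒ W
n=13: the only move is to 12(W), a W ⇒ L
n=14: can move to 7, which is L ⇒ W
n=15: the only move is to 14(W), a W ⇒ L
n=16: can move to 15, which is L ⇒ W
n=17: the only move is to 16(W), a W ⇒ L
n=18: can move to 9, which is L ⇒ W
n=19: the only move is to 18(W), a W ⇒ L
n=20: can move to 19, which is L ⇒ W
n=21: the only move is to 20(W), a W ⇒ L
n=22: can move to 11, which is L ⇒ W
n=23: the only move is to 22(W), a W ⇒ L
n=24: can move to 23, which is L ⇒ W
n=25: the only move is to 24(W), a W ⇒ L
n=26: can move to 13, which is L ⇒ W
n=27: the only move is to 26(W), a W ⇒ L
n=28: can move to 27, which is L ⇒ W
n=29: the only move is to 28(W), a W ⇒ L
n=30: can move to 15, which is L ⇒ W
n=31: the only move is to 30(W), a W ⇒ L
n=32: can move to 31, which is L ⇒ W
n=33: the only move is to 32(W), a W ⇒ L
n=34: can move to 17, which is L ⇒ W
n=35: the only move is to 34(W), a W ⇒ L
The losing starting values of n are exactly the entries labelled L in this table (18 of them).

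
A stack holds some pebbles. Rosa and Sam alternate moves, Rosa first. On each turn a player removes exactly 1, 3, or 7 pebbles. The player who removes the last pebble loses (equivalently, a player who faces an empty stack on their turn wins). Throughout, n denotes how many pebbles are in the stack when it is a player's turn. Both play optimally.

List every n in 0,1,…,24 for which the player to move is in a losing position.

Positions with no move are W. A position that does have a move is losing for the player to move precisely when every available move leads to a winning position for the opponent. Fill in the labels:
n=0: no move; the opponent has just taken the last pebble and therefore loses → W
n=1: →0(W) only, which is W, so L
n=2: →1(L), so W
n=3: →2(W), 0(W) — all W, so L
n=4: →3(L), so W
n=5: →4(W), 2(W) — all W, so L
n=6: →5(L), so W
n=7: →6(W), 4(W), 0(W) — all W, so L
n=8: →7(L), so W
n=9: →8(W), 6(W), 2(W) — all W, so L
n=10: →9(L), so W
n=11: →10(W), 8(W), 4(W) — all W, so L
n=12: →11(L), so W
n=13: →12(W), 10(W), 6(W) — all W, so L
n=14: →13(L), so W
n=15: →14(W), 12(W), 8(W) — all W, so L
n=16: →15(L), so W
n=17: →16(W), 14(W), 10(W) — all W, so L
n=18: →17(L), so W
n=19: →18(W), 16(W), 12(W) — all W, so L
n=20: →19(L), so W
n=21: →20(W), 18(W), 14(W) — all W, so L
n=22: →21(L), so W
n=23: →22(W), 20(W), 16(W) — all W, so L
n=24: →23(L), so W
Reading off the rows marked L gives the requested list; there are 12 such values of n.

1, 3, 5, 7, 9, 11, 13, 15, 17, 19, 21, 23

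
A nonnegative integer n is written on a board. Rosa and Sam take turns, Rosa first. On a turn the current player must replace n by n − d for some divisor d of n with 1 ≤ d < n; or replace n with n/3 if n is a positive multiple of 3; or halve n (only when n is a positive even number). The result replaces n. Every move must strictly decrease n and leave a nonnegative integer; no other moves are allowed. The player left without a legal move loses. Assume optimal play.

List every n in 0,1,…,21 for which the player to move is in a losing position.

Label each position W (a win for the player to move) or L (a loss). A position with no legal move is L; any other position is W exactly when some move reaches an L, and L when every move reaches a W.
n=0: no move → L
n=1: no move → L
n=2: →1(L), so W
n=3: →1(L), so W
n=4: →2(W), 3(W) — all W, so L
n=5: →4(L), so W
n=6: →4(L), so W
n=7: →6(W) only, which is W, so L
n=8: →4(L), so W
n=9: →3(W), 6(W), 8(W) — all W, so L
n=10: →9(L), so W
n=11: →10(W) only, which is W, so L
n=12: →4(L), so W
n=13: →12(W) only, which is W, so L
n=14: →7(L), so W
n=15: →5(W), 10(W), 12(W), 14(W) — all W, so L
n=16: →15(L), so W
n=17: →16(W) only, which is W, so L
n=18: →9(L), so W
n=19: →18(W) only, which is W, so L
n=20: →15(L), so W
n=21: →7(L), so W
Reading off the rows marked L gives the requested list; there are 10 such values of n.

0, 1, 4, 7, 9, 11, 13, 15, 17, 19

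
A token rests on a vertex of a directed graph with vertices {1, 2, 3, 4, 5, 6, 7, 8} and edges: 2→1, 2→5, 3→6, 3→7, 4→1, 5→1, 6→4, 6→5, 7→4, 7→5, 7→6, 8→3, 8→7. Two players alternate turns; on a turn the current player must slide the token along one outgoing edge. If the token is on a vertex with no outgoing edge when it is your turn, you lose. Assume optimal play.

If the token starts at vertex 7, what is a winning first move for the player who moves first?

Move to 6.

Positions with no move are L. A position that does have a move is losing for the player to move precisely when every available move leads to a winning position for the opponent. Fill in the labels:
Every edge goes from a vertex to one that appears earlier in the order 1, 4, 5, 6, 2, 7, 3, 8, so processing vertices in that order labels each vertex after all of its successors.
1: no outgoing edge → L
4: W (go to 1, an L position)
5: W (go to 1, an L position)
6: L (options 5(W), 4(W) are all W)
2: W (go to 1, an L position)
7: W (go to 6, an L position)
3: W (go to 6, an L position)
8: L (options 3(W), 7(W) are all W)
From 7, the L positions reachable in one move are: 6.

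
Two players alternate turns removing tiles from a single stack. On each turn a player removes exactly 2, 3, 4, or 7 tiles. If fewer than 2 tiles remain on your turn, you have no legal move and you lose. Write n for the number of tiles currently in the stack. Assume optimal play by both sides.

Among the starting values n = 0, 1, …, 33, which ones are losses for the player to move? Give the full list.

Positions with no move are L. A position that does have a move is losing for the player to move precisely when every available move leads to a winning position for the opponent. Fill in the labels:
n=0: no move → L
n=1: no move → L
n=2: can move to 0, which is L ⇒ W
n=3: can move to 1, which is L ⇒ W
n=4: can move to 1, which is L ⇒ W
n=5: can move to 1, which is L ⇒ W
n=6: moves to 4(W), 3(W), 2(W); every one is W ⇒ L
n=7: can move to 0, which is L ⇒ W
n=8: can move to 6, which is L ⇒ W
n=9: can move to 6, which is L ⇒ W
n=10: can move to 6, which is L ⇒ W
n=11: moves to 9(W), 8(W), 7(W), 4(W); every one is W ⇒ L
n=12: moves to 10(W), 9(W), 8(W), 5(W); every one is W ⇒ L
n=13: can move to 11, which is L ⇒ W
n=14: can move to 12, which is L ⇒ W
n=15: can move to 12, which is L ⇒ W
n=16: can move to 12, which is L ⇒ W
n=17: moves to 15(W), 14(W), 13(W), 10(W); every one is W ⇒ L
n=18: can move to 11, which is L ⇒ W
n=19: can move to 17, which is L ⇒ W
n=20: can move to 17, which is L ⇒ W
n=21: can move to 17, which is L ⇒ W
n=22: moves to 20(W), 19(W), 18(W), 15(W); every one is W ⇒ L
n=23: moves to 21(W), 20(W), 19(W), 16(W); every one is W ⇒ L
n=24: can move to 22, which is L ⇒ W
n=25: can move to 23, which is L ⇒ W
n=26: can move to 23, which is L ⇒ W
n=27: can move to 23, which is L ⇒ W
n=28: moves to 26(W), 25(W), 24(W), 21(W); every one is W ⇒ L
n=29: can move to 22, which is L ⇒ W
n=30: can move to 28, which is L ⇒ W
n=31: can move to 28, which is L ⇒ W
n=32: can move to 28, which is L ⇒ W
n=33: moves to 31(W), 30(W), 29(W), 26(W); every one is W ⇒ L
The losing starting values of n are exactly the entries labelled L in this table (10 of them).

0, 1, 6, 11, 12, 17, 22, 23, 28, 33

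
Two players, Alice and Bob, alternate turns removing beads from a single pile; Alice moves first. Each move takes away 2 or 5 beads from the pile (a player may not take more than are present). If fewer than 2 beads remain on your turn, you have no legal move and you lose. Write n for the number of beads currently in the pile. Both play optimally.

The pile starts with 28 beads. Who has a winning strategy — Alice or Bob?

Compute win/loss labels from the base case upward. A position with no move is L. Any other position is W if it can reach an L in one move, else L.
n=0: no move → L
n=1: no move → L
n=2: →0(L), so W
n=3: →1(L), so W
n=4: →2(W) only, which is W, so L
n=5: →0(L), so W
n=6: →4(L), so W
n=7: →5(W), 2(W) — all W, so L
n=8: →6(W), 3(W) — all W, so L
n=9: →7(L), so W
n=10: →8(L), so W
n=11: →9(W), 6(W) — all W, so L
n=12: →7(L), so W
n=13: →11(L), so W
n=14: →12(W), 9(W) — all W, so L
n=15: →13(W), 10(W) — all W, so L
n=16: →14(L), so W
n=17: →15(L), so W
n=18: →16(W), 13(W) — all W, so L
n=19: →14(L), so W
n=20: →18(L), so W
n=21: →19(W), 16(W) — all W, so L
n=22: →20(W), 17(W) — all W, so L
n=23: →21(L), so W
n=24: →22(L), so W
n=25: →23(W), 20(W) — all W, so L
n=26: →21(L), so W
n=27: →25(L), so W
n=28: →26(W), 23(W) — all W, so L
Every move from 28 reaches a W position, so the mover loses.

Bob wins.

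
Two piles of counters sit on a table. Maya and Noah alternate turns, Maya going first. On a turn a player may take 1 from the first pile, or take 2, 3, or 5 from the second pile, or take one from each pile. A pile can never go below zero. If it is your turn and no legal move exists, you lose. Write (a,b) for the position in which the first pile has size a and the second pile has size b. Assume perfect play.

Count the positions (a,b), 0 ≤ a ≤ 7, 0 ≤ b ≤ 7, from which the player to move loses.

Compute win/loss labels from the base case upward. A position with no move is L. Any other position is W if it can reach an L in one move, else L.
Every move lowers a or b (never raises either), so fill the grid row by row in increasing a, and left to right within a row: each cell's successors are then already labelled.
      b=0  b=1  b=2  b=3  b=4  b=5  b=6  b=7
a=0:    L    L    W    W    W    W    W    L
a=1:    W    W    W    L    L    W    W    W
a=2:    L    L    W    W    W    W    W    L
a=3:    W    W    W    L    L    W    W    W
a=4:    L    L    W    W    W    W    W    L
a=5:    W    W    W    L    L    W    W    W
a=6:    L    L    W    W    W    W    W    L
a=7:    W    W    W    L    L    W    W    W
Cells with no legal move (terminal, hence L): (0,0), (0,1).
The remaining L cells, each justified by listing all of its moves:
(0,7): →(0,5)(W), (0,4)(W), (0,2)(W) — all W, so L
(1,3): →(0,3)(W), (1,1)(W), (1,0)(W), (0,2)(W) — all W, so L
(1,4): →(0,4)(W), (1,2)(W), (1,1)(W), (0,3)(W) — all W, so L
(2,0): →(1,0)(W) only, which is W, so L
(2,1): →(1,1)(W), (1,0)(W) — all W, so L
(2,7): →(1,7)(W), (2,5)(W), (2,4)(W), (2,2)(W), (1,6)(W) — all W, so L
(3,3): →(2,3)(W), (3,1)(W), (3,0)(W), (2,2)(W) — all W, so L
(3,4): →(2,4)(W), (3,2)(W), (3,1)(W), (2,3)(W) — all W, so L
(4,0): →(3,0)(W) only, which is W, so L
(4,1): →(3,1)(W), (3,0)(W) — all W, so L
(4,7): →(3,7)(W), (4,5)(W), (4,4)(W), (4,2)(W), (3,6)(W) — all W, so L
(5,3): →(4,3)(W), (5,1)(W), (5,0)(W), (4,2)(W) — all W, so L
(5,4): →(4,4)(W), (5,2)(W), (5,1)(W), (4,3)(W) — all W, so L
(6,0): →(5,0)(W) only, which is W, so L
(6,1): →(5,1)(W), (5,0)(W) — all W, so L
(6,7): →(5,7)(W), (6,5)(W), (6,4)(W), (6,2)(W), (5,6)(W) — all W, so L
(7,3): →(6,3)(W), (7,1)(W), (7,0)(W), (6,2)(W) — all W, so L
(7,4): →(6,4)(W), (7,2)(W), (7,1)(W), (6,3)(W) — all W, so L
Every other cell has at least one move into one of the L cells above, so it is W.
L cells per row: a=0: 3, a=1: 2, a=2: 3, a=3: 2, a=4: 3, a=5: 2, a=6: 3, a=7: 2; total 20.

20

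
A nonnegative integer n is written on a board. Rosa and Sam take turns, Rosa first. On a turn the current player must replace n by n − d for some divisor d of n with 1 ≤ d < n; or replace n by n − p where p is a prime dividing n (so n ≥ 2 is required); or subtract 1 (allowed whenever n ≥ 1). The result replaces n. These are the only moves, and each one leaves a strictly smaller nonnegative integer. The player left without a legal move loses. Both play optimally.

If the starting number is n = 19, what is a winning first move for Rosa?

Classify positions by backward induction: terminal positions (no move available) are L. From any other position, the mover wins iff some move reaches an L.
n=0: no move → L
n=1: reaches L-position 0 → W
n=2: reaches L-position 0 → W
n=3: reaches L-position 0 → W
n=4: only reaches 2(W), 3(W), all W → L
n=5: reaches L-position 0 → W
n=6: reaches L-position 4 → W
n=7: reaches L-position 0 → W
n=8: reaches L-position 4 → W
n=9: only reaches 6(W), 8(W), all W → L
n=10: reaches L-position 9 → W
n=11: reaches L-position 0 → W
n=12: reaches L-position 9 → W
n=13: reaches L-position 0 → W
n=14: only reaches 7(W), 12(W), 13(W), all W → L
n=15: reaches L-position 14 → W
n=16: reaches L-position 14 → W
n=17: reaches L-position 0 → W
n=18: reaches L-position 9 → W
n=19: reaches L-position 0 → W
From 19, the L positions reachable in one move are: 0.

Move to 0.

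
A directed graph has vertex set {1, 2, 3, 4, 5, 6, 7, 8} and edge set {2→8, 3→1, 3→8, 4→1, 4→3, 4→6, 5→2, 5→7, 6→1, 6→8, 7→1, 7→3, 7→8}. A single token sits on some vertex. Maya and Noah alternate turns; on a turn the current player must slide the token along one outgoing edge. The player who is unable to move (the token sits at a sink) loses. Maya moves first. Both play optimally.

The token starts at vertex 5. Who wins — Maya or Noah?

Classify positions by backward induction: terminal positions (no move available) are L. From any other position, the mover wins iff some move reaches an L.
Every edge goes from a vertex to one that appears earlier in the order 8, 1, 3, 7, 6, 2, 4, 5, so processing vertices in that order labels each vertex after all of its successors.
8: no outgoing edge → L
1: no outgoing edge → L
3: reaches L-position 1 → W
7: reaches L-position 1 → W
6: reaches L-position 1 → W
2: reaches L-position 8 → W
4: reaches L-position 1 → W
5: only reaches 2(W), 7(W), all W → L
The starting position 5 is L: whatever Maya does, the opponent receives a W position.

Noah wins.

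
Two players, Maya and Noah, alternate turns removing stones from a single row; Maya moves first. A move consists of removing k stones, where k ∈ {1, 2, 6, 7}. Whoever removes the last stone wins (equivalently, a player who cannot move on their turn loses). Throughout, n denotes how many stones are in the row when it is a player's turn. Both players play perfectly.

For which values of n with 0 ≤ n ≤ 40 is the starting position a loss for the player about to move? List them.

0, 3, 8, 11, 16, 19, 24, 27, 32, 35, 40

Build the W/L table. Terminal = L. A non-terminal position is W if it has a move to some L; otherwise it is L.
n=0: no move → L
n=1: W (go to 0, an L position)
n=2: W (go to 0, an L position)
n=3: L (options 2(W), 1(W) are all W)
n=4: W (go to 3, an L position)
n=5: W (go to 3, an L position)
n=6: W (go to 0, an L position)
n=7: W (go to 0, an L position)
n=8: L (options 7(W), 6(W), 2(W), 1(W) are all W)
n=9: W (go to 8, an L position)
n=10: W (go to 8, an L position)
n=11: L (options 10(W), 9(W), 5(W), 4(W) are all W)
n=12: W (go to 11, an L position)
n=13: W (go to 11, an L position)
n=14: W (go to 8, an L position)
n=15: W (go to 8, an L position)
n=16: L (options 15(W), 14(W), 10(W), 9(W) are all W)
n=17: W (go to 16, an L position)
n=18: W (go to 16, an L position)
n=19: L (options 18(W), 17(W), 13(W), 12(W) are all W)
n=20: W (go to 19, an L position)
n=21: W (go to 19, an L position)
n=22: W (go to 16, an L position)
n=23: W (go to 16, an L position)
n=24: L (options 23(W), 22(W), 18(W), 17(W) are all W)
n=25: W (go to 24, an L position)
n=26: W (go to 24, an L position)
n=27: L (options 26(W), 25(W), 21(W), 20(W) are all W)
n=28: W (go to 27, an L position)
n=29: W (go to 27, an L position)
n=30: W (go to 24, an L position)
n=31: W (go to 24, an L position)
n=32: L (options 31(W), 30(W), 26(W), 25(W) are all W)
n=33: W (go to 32, an L position)
n=34: W (go to 32, an L position)
n=35: L (options 34(W), 33(W), 29(W), 28(W) are all W)
n=36: W (go to 35, an L position)
n=37: W (go to 35, an L position)
n=38: W (go to 32, an L position)
n=39: W (go to 32, an L position)
n=40: L (options 39(W), 38(W), 34(W), 33(W) are all W)
The losing starting values of n are exactly the entries labelled L in this table (11 of them).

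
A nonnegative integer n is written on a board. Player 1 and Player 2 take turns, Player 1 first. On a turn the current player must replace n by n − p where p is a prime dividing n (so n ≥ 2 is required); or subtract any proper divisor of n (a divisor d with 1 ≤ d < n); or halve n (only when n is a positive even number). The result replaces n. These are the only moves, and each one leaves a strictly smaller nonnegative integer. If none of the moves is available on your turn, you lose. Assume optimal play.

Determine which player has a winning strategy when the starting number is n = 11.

Player 1 wins.

Work bottom-up. With no move the player to move loses. Otherwise the position is W if at least one move leads to an L position for the opponent, and L if every move leads to a W.
n=0: no move → L
n=1: no move → L
n=2: can move to 0, which is L ⇒ W
n=3: can move to 0, which is L ⇒ W
n=4: moves to 2(W), 3(W); every one is W ⇒ L
n=5: can move to 0, which is L ⇒ W
n=6: can move to 4, which is L ⇒ W
n=7: can move to 0, which is L ⇒ W
n=8: can move to 4, which is L ⇒ W
n=9: moves to 6(W), 8(W); every one is W ⇒ L
n=10: can move to 9, which is L ⇒ W
n=11: can move to 0, which is L ⇒ W
The starting position 11 is W: Player 1 should move to 0, handing over an L position.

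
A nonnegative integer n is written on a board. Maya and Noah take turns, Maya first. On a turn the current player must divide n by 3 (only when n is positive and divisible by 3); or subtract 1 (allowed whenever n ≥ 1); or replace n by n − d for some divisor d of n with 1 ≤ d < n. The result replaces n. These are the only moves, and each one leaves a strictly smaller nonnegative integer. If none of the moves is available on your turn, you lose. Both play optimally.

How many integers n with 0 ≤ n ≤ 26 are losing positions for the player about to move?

Build the W/L table. Terminal = L. A non-terminal position is W if it has a move to some L; otherwise it is L.
n=0: no move → L
n=1: reaches L-position 0 → W
n=2: only reaches 1(W), which is W → L
n=3: reaches L-position 2 → W
n=4: reaches L-position 2 → W
n=5: only reaches 4(W), which is W → L
n=6: reaches L-position 2 → W
n=7: only reaches 6(W), which is W → L
n=8: reaches L-position 7 → W
n=9: only reaches 3(W), 6(W), 8(W), all W → L
n=10: reaches L-position 5 → W
n=11: only reaches 10(W), which is W → L
n=12: reaches L-position 9 → W
n=13: only reaches 12(W), which is W → L
n=14: reaches L-position 7 → W
n=15: reaches L-position 5 → W
n=16: only reaches 8(W), 12(W), 14(W), 15(W), all W → L
n=17: reaches L-position 16 → W
n=18: reaches L-position 9 → W
n=19: only reaches 18(W), which is W → L
n=20: reaches L-position 16 → W
n=21: reaches L-position 7 → W
n=22: reaches L-position 11 → W
n=23: only reaches 22(W), which is W → L
n=24: reaches L-position 16 → W
n=25: only reaches 20(W), 24(W), all W → L
n=26: reaches L-position 13 → W
L entries with 0 ≤ n ≤ 26: n = 0, 2, 5, 7, 9, 11, 13, 16, 19, 23, 25; that makes 11.

11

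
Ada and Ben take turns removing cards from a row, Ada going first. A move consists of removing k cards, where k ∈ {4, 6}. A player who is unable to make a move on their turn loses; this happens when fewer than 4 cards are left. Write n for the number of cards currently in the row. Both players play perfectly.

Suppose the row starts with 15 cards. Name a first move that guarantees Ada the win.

Label each position W (a win for the player to move) or L (a loss). A position with no legal move is L; any other position is W exactly when some move reaches an L, and L when every move reaches a W.
n=0: no move → L
n=1: no move → L
n=2: no move → L
n=3: no move → L
n=4: can move to 0, which is L ⇒ W
n=5: can move to 1, which is L ⇒ W
n=6: can move to 2, which is L ⇒ W
n=7: can move to 3, which is L ⇒ W
n=8: can move to 2, which is L ⇒ W
n=9: can move to 3, which is L ⇒ W
n=10: moves to 6(W), 4(W); every one is W ⇒ L
n=11: moves to 7(W), 5(W); every one is W ⇒ L
n=12: moves to 8(W), 6(W); every one is W ⇒ L
n=13: moves to 9(W), 7(W); every one is W ⇒ L
n=14: can move to 10, which is L ⇒ W
n=15: can move to 11, which is L ⇒ W
From 15, the L positions reachable in one move are: 11.

Remove 4, leaving 11.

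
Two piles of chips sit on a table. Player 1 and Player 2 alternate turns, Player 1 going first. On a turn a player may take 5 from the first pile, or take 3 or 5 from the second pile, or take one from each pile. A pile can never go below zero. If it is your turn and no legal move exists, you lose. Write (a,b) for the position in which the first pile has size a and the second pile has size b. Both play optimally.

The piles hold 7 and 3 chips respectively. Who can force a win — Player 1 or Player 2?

Use the standard recursion: the mover loses at a terminal position; elsewhere, the mover wins exactly when some move hands the opponent an L position.
No move ever increases a pile, so every position that can arise here has a ≤ 7 and b ≤ 3; it is enough to label the cells with 0 ≤ a ≤ 7 and 0 ≤ b ≤ 3.
Every move lowers a or b (never raises either), so fill the grid row by row in increasing a, and left to right within a row: each cell's successors are then already labelled.
      b=0  b=1  b=2  b=3
a=0:    L    L    L    W
a=1:    L    W    W    W
a=2:    L    W    L    W
a=3:    L    W    L    W
a=4:    L    W    L    W
a=5:    W    W    W    W
a=6:    W    L    L    L
a=7:    W    L    W    W
Cells with no legal move (terminal, hence L): (0,0), (0,1), (0,2), (1,0), (2,0), (3,0), (4,0).
The remaining L cells, each justified by listing all of its moves:
(2,2): L (sole option (1,1)(W) is W)
(3,2): L (sole option (2,1)(W) is W)
(4,2): L (sole option (3,1)(W) is W)
(6,1): L (options (1,1)(W), (5,0)(W) are all W)
(6,2): L (options (1,2)(W), (5,1)(W) are all W)
(6,3): L (options (1,3)(W), (6,0)(W), (5,2)(W) are all W)
(7,1): L (options (2,1)(W), (6,0)(W) are all W)
Every other cell has at least one move into one of the L cells above, so it is W.
The starting position (7,3) is W: Player 1 should move to (6,2), handing over an L position.

Player 1 wins.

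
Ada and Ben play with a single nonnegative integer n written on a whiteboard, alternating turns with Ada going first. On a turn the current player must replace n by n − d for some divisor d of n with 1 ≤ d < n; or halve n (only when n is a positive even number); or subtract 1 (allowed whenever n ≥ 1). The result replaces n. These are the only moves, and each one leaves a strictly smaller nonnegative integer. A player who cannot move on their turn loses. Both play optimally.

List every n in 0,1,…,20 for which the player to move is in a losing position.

Use the standard recursion: the mover loses at a terminal position; elsewhere, the mover wins exactly when some move hands the opponent an L position.
n=0: no move → L
n=1: can move to 0, which is L ⇒ W
n=2: the only move is to 1(W), a W ⇒ L
n=3: can move to 2, which is L ⇒ W
n=4: can move to 2, which is L ⇒ W
n=5: the only move is to 4(W), a W ⇒ L
n=6: can move to 5, which is L ⇒ W
n=7: the only move is to 6(W), a W ⇒ L
n=8: can move to 7, which is L ⇒ W
n=9: moves to 6(W), 8(W); every one is W ⇒ L
n=10: can move to 5, which is L ⇒ W
n=11: the only move is to 10(W), a W ⇒ L
n=12: can move to 9, which is L ⇒ W
n=13: the only move is to 12(W), a W ⇒ L
n=14: can move to 7, which is L ⇒ W
n=15: moves to 10(W), 12(W), 14(W); every one is W ⇒ L
n=16: can move to 15, which is L ⇒ W
n=17: the only move is to 16(W), a W ⇒ L
n=18: can move to 9, which is L ⇒ W
n=19: the only move is to 18(W), a W ⇒ L
n=20: can move to 15, which is L ⇒ W
Reading off the rows marked L gives the requested list; there are 10 such values of n.

0, 2, 5, 7, 9, 11, 13, 15, 17, 19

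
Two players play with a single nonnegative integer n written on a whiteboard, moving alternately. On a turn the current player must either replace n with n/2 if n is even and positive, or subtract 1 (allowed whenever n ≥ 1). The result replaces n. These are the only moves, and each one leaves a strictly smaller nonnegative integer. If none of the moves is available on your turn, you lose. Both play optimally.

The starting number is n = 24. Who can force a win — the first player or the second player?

Positions with no move are L. A position that does have a move is losing for the player to move precisely when every available move leads to a winning position for the opponent. Fill in the labels:
n=0: no move → L
n=1: reaches L-position 0 → W
n=2: only reaches 1(W), which is W → L
n=3: reaches L-position 2 → W
n=4: reaches L-position 2 → W
n=5: only reaches 4(W), which is W → L
n=6: reaches L-position 5 → W
n=7: only reaches 6(W), which is W → L
n=8: reaches L-position 7 → W
n=9: only reaches 8(W), which is W → L
n=10: reaches L-position 5 → W
n=11: only reaches 10(W), which is W → L
n=12: reaches L-position 11 → W
n=13: only reaches 12(W), which is W → L
n=14: reaches L-position 7 → W
n=15: only reaches 14(W), which is W → L
n=16: reaches L-position 15 → W
n=17: only reaches 16(W), which is W → L
n=18: reaches L-position 9 → W
n=19: only reaches 18(W), which is W → L
n=20: reaches L-position 19 → W
n=21: only reaches 20(W), which is W → L
n=22: reaches L-position 11 → W
n=23: only reaches 22(W), which is W → L
n=24: reaches L-position 23 → W
From 24 the player to move can move to 23, reaching an L position.

The first player wins.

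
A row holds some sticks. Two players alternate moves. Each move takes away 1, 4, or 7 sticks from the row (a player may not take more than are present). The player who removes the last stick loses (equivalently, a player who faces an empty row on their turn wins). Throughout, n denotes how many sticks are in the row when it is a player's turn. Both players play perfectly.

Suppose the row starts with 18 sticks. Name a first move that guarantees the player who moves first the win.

Label each position W (a win for the player to move) or L (a loss). A position with no legal move is W; any other position is W exactly when some move reaches an L, and L when every move reaches a W.
n=0: no move; the opponent has just taken the last stick and therefore loses → W
n=1: L (sole option 0(W) is W)
n=2: W (go to 1, an L position)
n=3: L (sole option 2(W) is W)
n=4: W (go to 3, an L position)
n=5: W (go to 1, an L position)
n=6: L (options 5(W), 2(W) are all W)
n=7: W (go to 6, an L position)
n=8: W (go to 1, an L position)
n=9: L (options 8(W), 5(W), 2(W) are all W)
n=10: W (go to 9, an L position)
n=11: L (options 10(W), 7(W), 4(W) are all W)
n=12: W (go to 11, an L position)
n=13: W (go to 9, an L position)
n=14: L (options 13(W), 10(W), 7(W) are all W)
n=15: W (go to 14, an L position)
n=16: W (go to 9, an L position)
n=17: L (options 16(W), 13(W), 10(W) are all W)
n=18: W (go to 17, an L position)
From 18, the L positions reachable in one move are: 17, 14, 11. Any move reaching one of these is winning.

Remove 1, leaving 17.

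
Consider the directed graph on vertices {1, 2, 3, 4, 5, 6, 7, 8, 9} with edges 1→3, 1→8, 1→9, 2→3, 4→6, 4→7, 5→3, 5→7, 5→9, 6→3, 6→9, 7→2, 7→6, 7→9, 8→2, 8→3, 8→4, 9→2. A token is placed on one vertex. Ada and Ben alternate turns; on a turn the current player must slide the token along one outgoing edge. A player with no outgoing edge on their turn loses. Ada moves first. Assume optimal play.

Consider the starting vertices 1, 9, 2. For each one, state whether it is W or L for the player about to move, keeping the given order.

1: W, 9: L, 2: W

Work bottom-up. With no move the player to move loses. Otherwise the position is W if at least one move leads to an L position for the opponent, and L if every move leads to a W.
Every edge goes from a vertex to one that appears earlier in the order 3, 2, 9, 6, 7, 4, 8, 1, 5, so processing vertices in that order labels each vertex after all of its successors.
3: no outgoing edge → L
2: →3(L), so W
9: →2(W) only, which is W, so L
6: →9(L), so W
7: →9(L), so W
4: →7(W), 6(W) — all W, so L
8: →4(L), so W
1: →9(L), so W
5: →9(L), so W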